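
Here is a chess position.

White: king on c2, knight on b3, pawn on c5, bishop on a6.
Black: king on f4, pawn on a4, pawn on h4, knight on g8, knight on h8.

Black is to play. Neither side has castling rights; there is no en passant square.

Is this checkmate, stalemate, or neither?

Black to move; black king on f4.
In check: no.
Legal moves for Black: Nf7, Ng6, Ne7, Nh6, Nf6, Kg5, Kf5, Ke5, Kg4, Ke4, Kg3, Kf3, Ke3, axb3+, h3, a3.
Black has 16 legal moves and is not in check → neither.

neither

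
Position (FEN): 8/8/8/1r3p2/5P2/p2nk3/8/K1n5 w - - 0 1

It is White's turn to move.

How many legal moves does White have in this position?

0

White to move; king on a1.
In check: no.
Legal moves: none.
Count: 0.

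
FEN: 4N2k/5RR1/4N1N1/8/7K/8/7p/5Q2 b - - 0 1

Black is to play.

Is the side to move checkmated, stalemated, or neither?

Black to move; black king on h8.
In check: yes, from the white knight on g6.
King squares — g7: attacked by Ne6; h7: attacked by Rg7; g8: attacked by Rg7.
Legal moves for Black: none.
In check with no legal moves → checkmate.

checkmate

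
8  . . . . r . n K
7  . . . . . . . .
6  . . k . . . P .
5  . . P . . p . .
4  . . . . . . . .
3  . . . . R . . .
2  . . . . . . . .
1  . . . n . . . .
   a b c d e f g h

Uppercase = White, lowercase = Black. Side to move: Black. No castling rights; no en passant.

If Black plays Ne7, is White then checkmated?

After Ne7: white king on h8; in check: yes, from the black rook on e8.
White has 2 legal replies: Kh7, Kg7.
In check but a legal move exists → not checkmate.

no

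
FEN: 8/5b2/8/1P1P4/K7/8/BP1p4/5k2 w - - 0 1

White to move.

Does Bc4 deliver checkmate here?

After Bc4: black king on f1; in check: yes, from the white bishop on c4.
Black has 4 legal replies: Kg2, Kf2, Kg1, Ke1.
In check but a legal move exists → not checkmate.

no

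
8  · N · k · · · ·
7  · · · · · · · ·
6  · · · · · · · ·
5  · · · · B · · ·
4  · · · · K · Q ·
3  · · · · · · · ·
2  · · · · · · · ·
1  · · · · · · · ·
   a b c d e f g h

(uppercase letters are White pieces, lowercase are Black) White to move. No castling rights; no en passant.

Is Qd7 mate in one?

After Qd7: black king on d8; in check: yes, from the white queen on d7.
King squares — c7: attacked by Be5; d7: attacked by Nb8; e7: attacked by Qd7; c8: attacked by Qd7; e8: attacked by Qd7.
Black has no legal moves → checkmate.

yes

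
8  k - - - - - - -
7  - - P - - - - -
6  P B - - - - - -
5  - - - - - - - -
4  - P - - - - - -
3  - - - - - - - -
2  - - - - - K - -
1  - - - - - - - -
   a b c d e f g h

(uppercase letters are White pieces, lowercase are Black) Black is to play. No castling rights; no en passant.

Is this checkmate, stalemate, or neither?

Black to move; black king on a8.
In check: no.
King squares — a7: attacked by Bb6; b7: attacked by Pa6; b8: attacked by Pc7.
Legal moves for Black: none.
Not in check and no legal moves → stalemate.

stalemate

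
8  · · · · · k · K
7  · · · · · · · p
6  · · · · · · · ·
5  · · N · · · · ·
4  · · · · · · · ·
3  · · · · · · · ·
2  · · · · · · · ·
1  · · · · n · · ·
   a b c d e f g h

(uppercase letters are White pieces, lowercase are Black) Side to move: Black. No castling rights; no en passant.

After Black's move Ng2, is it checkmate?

no

After Ng2: white king on h8; in check: no.
White is not in check, so this cannot be checkmate.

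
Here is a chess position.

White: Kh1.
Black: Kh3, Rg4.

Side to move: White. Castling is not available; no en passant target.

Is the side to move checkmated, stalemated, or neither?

stalemate

White to move; white king on h1.
In check: no.
King squares — g1: attacked by Rg4; g2: attacked by Kh3; h2: attacked by Kh3.
Legal moves for White: none.
Not in check and no legal moves → stalemate.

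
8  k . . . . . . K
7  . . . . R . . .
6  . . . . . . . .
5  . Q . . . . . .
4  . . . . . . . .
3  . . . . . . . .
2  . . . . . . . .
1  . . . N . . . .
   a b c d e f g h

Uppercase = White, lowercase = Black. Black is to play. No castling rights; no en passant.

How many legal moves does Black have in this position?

0

Black to move; king on a8.
In check: no.
Legal moves: none.
Count: 0.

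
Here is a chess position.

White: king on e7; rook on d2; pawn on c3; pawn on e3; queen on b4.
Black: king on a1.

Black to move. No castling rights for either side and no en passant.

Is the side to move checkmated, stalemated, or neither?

Black to move; black king on a1.
In check: no.
King squares — b1: attacked by Qb4; a2: attacked by Rd2; b2: attacked by Rd2.
Legal moves for Black: none.
Not in check and no legal moves → stalemate.

stalemate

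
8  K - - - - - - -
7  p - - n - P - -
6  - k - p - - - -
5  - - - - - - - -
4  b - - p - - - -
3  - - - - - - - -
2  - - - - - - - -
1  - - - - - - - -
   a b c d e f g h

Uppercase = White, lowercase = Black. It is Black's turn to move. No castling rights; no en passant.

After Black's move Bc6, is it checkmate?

yes

After Bc6: white king on a8; in check: yes, from the black bishop on c6.
King squares — a7: attacked by Kb6; b7: attacked by Kb6; b8: attacked by Nd7.
White has no legal moves → checkmate.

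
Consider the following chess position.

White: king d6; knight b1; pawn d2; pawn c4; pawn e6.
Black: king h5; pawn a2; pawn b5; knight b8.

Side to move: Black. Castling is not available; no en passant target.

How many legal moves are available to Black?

Black to move; king on h5.
In check: no.
Legal moves: Nd7, Nc6, Na6, Kh6, Kg6, Kg5, Kh4, Kg4, bxc4, axb1=Q, axb1=R, axb1=B, axb1=N, b4, a1=Q, a1=R, a1=B, a1=N.
Count: 18.

18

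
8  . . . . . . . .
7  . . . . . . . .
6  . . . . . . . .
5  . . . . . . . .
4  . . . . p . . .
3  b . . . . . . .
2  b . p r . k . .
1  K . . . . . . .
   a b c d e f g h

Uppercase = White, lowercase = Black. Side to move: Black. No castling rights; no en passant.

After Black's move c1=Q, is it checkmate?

yes

After c1=Q: white king on a1; in check: yes, from the black queen on c1.
King squares — b1: attacked by Qc1; a2: attacked by Rd2; b2: attacked by Qc1.
White has no legal moves → checkmate.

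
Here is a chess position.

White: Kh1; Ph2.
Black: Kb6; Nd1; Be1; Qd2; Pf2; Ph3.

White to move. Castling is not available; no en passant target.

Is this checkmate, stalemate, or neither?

White to move; white king on h1.
In check: no.
King squares — g1: attacked by Pf2; g2: attacked by Ph3; h2: own pawn.
Legal moves for White: none.
Not in check and no legal moves → stalemate.

stalemate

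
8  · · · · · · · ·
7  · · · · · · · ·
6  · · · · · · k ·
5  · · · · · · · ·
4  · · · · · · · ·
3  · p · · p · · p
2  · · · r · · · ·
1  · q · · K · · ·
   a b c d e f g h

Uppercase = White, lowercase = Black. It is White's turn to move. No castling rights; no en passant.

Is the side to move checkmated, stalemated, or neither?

White to move; white king on e1.
In check: yes, from the black queen on b1.
King squares — d1: attacked by Qb1; f1: attacked by Qb1; d2: attacked by Pe3; e2: attacked by Rd2; f2: attacked by Rd2.
Legal moves for White: none.
In check with no legal moves → checkmate.

checkmate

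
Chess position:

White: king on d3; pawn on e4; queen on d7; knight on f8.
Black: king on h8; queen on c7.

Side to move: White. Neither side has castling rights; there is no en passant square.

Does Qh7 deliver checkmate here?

After Qh7: black king on h8; in check: yes, from the white queen on h7.
Black has 1 legal reply: Qxh7.
In check but a legal move exists → not checkmate.

no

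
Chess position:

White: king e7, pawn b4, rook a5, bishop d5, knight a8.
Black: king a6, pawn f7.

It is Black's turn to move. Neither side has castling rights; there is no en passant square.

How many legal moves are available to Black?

Black to move; king on a6.
In check: yes, from the white rook on a5.
Legal moves: none.
Count: 0.

0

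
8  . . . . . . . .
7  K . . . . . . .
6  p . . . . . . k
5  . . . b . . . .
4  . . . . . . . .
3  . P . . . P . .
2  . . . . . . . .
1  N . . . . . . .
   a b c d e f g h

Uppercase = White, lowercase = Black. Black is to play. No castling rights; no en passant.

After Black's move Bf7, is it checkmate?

no

After Bf7: white king on a7; in check: no.
White is not in check, so this cannot be checkmate.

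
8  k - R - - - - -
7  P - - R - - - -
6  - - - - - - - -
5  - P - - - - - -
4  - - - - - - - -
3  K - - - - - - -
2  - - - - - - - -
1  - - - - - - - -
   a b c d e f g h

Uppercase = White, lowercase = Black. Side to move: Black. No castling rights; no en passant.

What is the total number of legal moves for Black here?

Black to move; king on a8.
In check: yes, from the white rook on c8.
Legal moves: none.
Count: 0.

0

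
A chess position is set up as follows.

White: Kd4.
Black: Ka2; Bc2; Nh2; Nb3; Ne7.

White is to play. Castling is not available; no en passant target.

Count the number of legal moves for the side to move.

4

White to move; king on d4.
In check: yes, from the black knight on b3.
Legal moves: Ke5, Kc4, Ke3, Kc3.
Count: 4.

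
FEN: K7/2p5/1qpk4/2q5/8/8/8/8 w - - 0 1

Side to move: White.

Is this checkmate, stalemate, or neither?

stalemate

White to move; white king on a8.
In check: no.
King squares — a7: attacked by Qb6; b7: attacked by Qb6; b8: attacked by Qb6.
Legal moves for White: none.
Not in check and no legal moves → stalemate.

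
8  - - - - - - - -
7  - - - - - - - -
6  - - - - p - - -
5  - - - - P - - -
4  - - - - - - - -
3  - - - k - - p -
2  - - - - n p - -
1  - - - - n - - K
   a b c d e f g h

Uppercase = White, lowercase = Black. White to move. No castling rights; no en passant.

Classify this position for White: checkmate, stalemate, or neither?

stalemate

White to move; white king on h1.
In check: no.
King squares — g1: attacked by Ne2; g2: attacked by Ne1; h2: attacked by Pg3.
Legal moves for White: none.
Not in check and no legal moves → stalemate.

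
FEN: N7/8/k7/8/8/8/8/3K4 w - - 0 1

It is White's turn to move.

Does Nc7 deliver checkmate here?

After Nc7: black king on a6; in check: yes, from the white knight on c7.
Black has 4 legal replies: Kb7, Ka7, Kb6, Ka5.
In check but a legal move exists → not checkmate.

no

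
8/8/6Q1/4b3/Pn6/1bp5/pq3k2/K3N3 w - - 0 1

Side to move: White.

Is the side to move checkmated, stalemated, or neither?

checkmate

White to move; white king on a1.
In check: yes, from the black queen on b2.
King squares — b1: attacked by Pa2; a2: attacked by Qb2; b2: attacked by Pc3.
Legal moves for White: none.
In check with no legal moves → checkmate.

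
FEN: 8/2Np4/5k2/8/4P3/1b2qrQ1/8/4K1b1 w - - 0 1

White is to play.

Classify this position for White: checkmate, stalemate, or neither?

checkmate

White to move; white king on e1.
In check: yes, from the black queen on e3.
King squares — d1: attacked by Bb3; f1: attacked by Rf3; d2: attacked by Qe3; e2: attacked by Qe3; f2: attacked by Bg1.
Legal moves for White: none.
In check with no legal moves → checkmate.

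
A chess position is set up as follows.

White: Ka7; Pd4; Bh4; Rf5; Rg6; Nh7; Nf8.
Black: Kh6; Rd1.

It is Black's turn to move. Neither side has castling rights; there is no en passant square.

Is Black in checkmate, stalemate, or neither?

Black to move; black king on h6.
In check: yes, from the white rook on g6.
King squares — g5: attacked by Bh4; h5: attacked by Rf5; g6: attacked by Nf8; g7: attacked by Rg6; h7: attacked by Nf8.
Legal moves for Black: none.
In check with no legal moves → checkmate.

checkmate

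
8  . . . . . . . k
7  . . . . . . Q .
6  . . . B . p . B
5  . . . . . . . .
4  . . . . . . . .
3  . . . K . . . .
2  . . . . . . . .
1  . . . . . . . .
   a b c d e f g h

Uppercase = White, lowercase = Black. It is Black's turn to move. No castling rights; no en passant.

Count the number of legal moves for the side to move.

Black to move; king on h8.
In check: yes, from the white queen on g7.
Legal moves: none.
Count: 0.

0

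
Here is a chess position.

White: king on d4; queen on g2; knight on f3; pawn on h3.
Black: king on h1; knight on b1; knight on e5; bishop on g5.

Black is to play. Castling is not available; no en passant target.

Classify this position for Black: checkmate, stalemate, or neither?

Black to move; black king on h1.
In check: yes, from the white queen on g2.
King squares — g1: attacked by Qg2; g2: available; h2: attacked by Qg2.
Legal moves for Black: Kxg2.
Black is in check but has 1 legal move → neither.

neither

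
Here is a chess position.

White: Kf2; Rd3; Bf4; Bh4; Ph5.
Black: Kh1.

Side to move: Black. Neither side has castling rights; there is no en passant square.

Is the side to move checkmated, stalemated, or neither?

stalemate

Black to move; black king on h1.
In check: no.
King squares — g1: attacked by Kf2; g2: attacked by Kf2; h2: attacked by Bf4.
Legal moves for Black: none.
Not in check and no legal moves → stalemate.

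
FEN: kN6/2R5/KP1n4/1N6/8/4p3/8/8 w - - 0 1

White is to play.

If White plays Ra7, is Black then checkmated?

no

After Ra7: black king on a8; in check: yes, from the white rook on a7.
Black has 1 legal reply: Kxb8.
In check but a legal move exists → not checkmate.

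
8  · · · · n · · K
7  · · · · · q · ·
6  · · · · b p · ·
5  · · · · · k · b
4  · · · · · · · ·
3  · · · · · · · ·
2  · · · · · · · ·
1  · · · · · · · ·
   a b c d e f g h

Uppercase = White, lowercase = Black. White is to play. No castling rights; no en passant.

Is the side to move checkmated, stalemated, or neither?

stalemate

White to move; white king on h8.
In check: no.
King squares — g7: attacked by Qf7; h7: attacked by Qf7; g8: attacked by Qf7.
Legal moves for White: none.
Not in check and no legal moves → stalemate.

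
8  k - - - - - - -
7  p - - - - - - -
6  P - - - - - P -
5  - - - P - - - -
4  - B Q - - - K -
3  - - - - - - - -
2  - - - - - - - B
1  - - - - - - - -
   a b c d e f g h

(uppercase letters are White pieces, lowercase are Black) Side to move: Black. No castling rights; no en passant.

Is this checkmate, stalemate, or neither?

Black to move; black king on a8.
In check: no.
King squares — a7: own pawn; b7: attacked by Pa6; b8: attacked by Bh2.
Legal moves for Black: none.
Not in check and no legal moves → stalemate.

stalemate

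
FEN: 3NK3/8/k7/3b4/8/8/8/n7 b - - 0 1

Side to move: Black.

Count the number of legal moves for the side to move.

Black to move; king on a6.
In check: no.
Legal moves: Ka7, Kb6, Kb5, Ka5, Bg8, Ba8, Bf7+, Bb7, Be6, Bc6+, Be4, Bc4, Bf3, Bb3, Bg2, Ba2, Bh1, Nb3, Nc2.
Count: 19.

19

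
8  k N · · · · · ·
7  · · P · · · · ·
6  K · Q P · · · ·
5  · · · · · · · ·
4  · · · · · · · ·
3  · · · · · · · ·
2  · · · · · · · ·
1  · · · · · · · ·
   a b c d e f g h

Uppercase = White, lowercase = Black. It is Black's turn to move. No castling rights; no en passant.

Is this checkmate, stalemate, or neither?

checkmate

Black to move; black king on a8.
In check: yes, from the white queen on c6.
King squares — a7: attacked by Ka6; b7: attacked by Ka6; b8: attacked by Pc7.
Legal moves for Black: none.
In check with no legal moves → checkmate.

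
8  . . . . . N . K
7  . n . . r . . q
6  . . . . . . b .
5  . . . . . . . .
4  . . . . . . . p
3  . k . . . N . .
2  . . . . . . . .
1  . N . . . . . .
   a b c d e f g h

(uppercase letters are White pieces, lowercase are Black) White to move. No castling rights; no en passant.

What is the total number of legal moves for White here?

1

White to move; king on h8.
In check: yes, from the black queen on h7.
Legal moves: Nxh7.
Count: 1.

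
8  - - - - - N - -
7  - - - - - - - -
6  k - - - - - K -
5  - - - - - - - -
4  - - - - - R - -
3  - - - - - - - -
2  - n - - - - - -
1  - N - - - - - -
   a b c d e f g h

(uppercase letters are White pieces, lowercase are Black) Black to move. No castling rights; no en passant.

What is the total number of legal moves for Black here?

Black to move; king on a6.
In check: no.
Legal moves: Kb7, Ka7, Kb6, Kb5, Ka5, Nc4, Na4, Nd3, Nd1.
Count: 9.

9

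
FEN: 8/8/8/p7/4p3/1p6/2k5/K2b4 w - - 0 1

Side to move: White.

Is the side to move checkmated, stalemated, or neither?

White to move; white king on a1.
In check: no.
King squares — b1: attacked by Kc2; a2: attacked by Pb3; b2: attacked by Kc2.
Legal moves for White: none.
Not in check and no legal moves → stalemate.

stalemate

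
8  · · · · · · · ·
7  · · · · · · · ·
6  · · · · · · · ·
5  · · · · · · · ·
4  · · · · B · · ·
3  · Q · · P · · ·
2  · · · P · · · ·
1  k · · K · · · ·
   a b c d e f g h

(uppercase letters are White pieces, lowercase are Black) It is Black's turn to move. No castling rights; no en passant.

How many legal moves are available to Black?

Black to move; king on a1.
In check: no.
Legal moves: none.
Count: 0.

0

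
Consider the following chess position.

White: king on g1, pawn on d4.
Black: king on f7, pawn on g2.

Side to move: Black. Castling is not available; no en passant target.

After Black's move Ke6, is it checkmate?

After Ke6: white king on g1; in check: no.
White is not in check, so this cannot be checkmate.

no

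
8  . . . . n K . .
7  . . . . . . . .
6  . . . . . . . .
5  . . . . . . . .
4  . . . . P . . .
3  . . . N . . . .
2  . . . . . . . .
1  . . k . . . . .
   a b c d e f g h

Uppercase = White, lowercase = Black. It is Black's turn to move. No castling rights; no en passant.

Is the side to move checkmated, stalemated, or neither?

Black to move; black king on c1.
In check: yes, from the white knight on d3.
Legal moves for Black: Kd2, Kc2, Kd1, Kb1.
Black is in check but has 4 legal moves → neither.

neither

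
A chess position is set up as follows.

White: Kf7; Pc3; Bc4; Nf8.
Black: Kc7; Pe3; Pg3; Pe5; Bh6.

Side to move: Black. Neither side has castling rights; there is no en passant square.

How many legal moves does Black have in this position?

Black to move; king on c7.
In check: no.
Legal moves: Kd8, Kc8, Kb8, Kb7, Kd6, Kc6, Kb6, Bxf8, Bg7, Bg5, Bf4, e4, g2, e2.
Count: 14.

14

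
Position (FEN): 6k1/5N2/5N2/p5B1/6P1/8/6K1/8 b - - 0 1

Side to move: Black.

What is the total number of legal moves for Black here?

3

Black to move; king on g8.
In check: yes, from the white knight on f6.
Legal moves: Kf8, Kg7, Kxf7.
Count: 3.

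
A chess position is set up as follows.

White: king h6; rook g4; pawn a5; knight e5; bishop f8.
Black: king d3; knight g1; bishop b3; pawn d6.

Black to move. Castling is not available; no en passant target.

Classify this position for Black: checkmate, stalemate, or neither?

Black to move; black king on d3.
In check: yes, from the white knight on e5.
King squares — c2: available; d2: available; e2: available; c3: available; e3: available; c4: attacked by Rg4; d4: attacked by Rg4; e4: attacked by Rg4.
Legal moves for Black: Ke3, Kc3, Ke2, Kd2, Kc2, dxe5.
Black is in check but has 6 legal moves → neither.

neither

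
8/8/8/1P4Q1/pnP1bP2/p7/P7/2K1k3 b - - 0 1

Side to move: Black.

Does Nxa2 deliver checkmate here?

After Nxa2: white king on c1; in check: yes, from the black knight on a2.
King squares — b1: attacked by Be4; d1: attacked by Ke1; b2: attacked by Pa3; c2: attacked by Be4; d2: attacked by Ke1.
White has no legal moves → checkmate.

yes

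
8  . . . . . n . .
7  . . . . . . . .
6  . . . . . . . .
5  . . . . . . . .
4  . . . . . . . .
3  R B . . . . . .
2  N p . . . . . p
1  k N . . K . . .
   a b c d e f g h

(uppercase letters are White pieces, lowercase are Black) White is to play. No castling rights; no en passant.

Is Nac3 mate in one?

yes

After Nac3: black king on a1; in check: yes, from the white rook on a3.
King squares — b1: attacked by Nc3; a2: attacked by Ra3; b2: own pawn.
Black has no legal moves → checkmate.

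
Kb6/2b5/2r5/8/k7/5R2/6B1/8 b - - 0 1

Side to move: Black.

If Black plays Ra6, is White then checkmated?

no

After Ra6: white king on a8; in check: yes, from the black rook on a6.
White has 1 legal reply: Kb7.
In check but a legal move exists → not checkmate.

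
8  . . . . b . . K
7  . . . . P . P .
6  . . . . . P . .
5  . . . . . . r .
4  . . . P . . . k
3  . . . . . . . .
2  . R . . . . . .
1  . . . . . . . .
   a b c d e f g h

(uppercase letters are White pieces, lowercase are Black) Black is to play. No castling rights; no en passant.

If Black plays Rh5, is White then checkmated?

no

After Rh5: white king on h8; in check: yes, from the black rook on h5.
White has 1 legal reply: Kg8.
In check but a legal move exists → not checkmate.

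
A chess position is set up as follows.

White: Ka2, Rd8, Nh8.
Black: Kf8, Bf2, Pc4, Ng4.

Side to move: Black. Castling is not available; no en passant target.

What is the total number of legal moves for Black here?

Black to move; king on f8.
In check: yes, from the white rook on d8.
Legal moves: Kg7, Ke7.
Count: 2.

2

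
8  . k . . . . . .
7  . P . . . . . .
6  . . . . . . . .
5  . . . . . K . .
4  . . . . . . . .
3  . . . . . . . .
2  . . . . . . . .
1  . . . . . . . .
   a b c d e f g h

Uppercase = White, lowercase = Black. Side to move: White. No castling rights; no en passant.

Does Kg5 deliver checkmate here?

After Kg5: black king on b8; in check: no.
Black is not in check, so this cannot be checkmate.

no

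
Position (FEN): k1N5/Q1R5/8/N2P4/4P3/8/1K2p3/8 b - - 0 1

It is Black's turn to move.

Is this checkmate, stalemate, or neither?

Black to move; black king on a8.
In check: yes, from the white queen on a7.
King squares — a7: attacked by Rc7; b7: attacked by Na5; b8: attacked by Qa7.
Legal moves for Black: none.
In check with no legal moves → checkmate.

checkmate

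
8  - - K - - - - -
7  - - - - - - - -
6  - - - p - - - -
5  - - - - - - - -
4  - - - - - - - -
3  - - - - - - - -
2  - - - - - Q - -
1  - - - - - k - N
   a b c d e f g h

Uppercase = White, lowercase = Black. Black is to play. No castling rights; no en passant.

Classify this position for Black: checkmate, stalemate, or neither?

Black to move; black king on f1.
In check: yes, from the white queen on f2.
King squares — e1: attacked by Qf2; g1: attacked by Qf2; e2: attacked by Qf2; f2: attacked by Nh1; g2: attacked by Qf2.
Legal moves for Black: none.
In check with no legal moves → checkmate.

checkmate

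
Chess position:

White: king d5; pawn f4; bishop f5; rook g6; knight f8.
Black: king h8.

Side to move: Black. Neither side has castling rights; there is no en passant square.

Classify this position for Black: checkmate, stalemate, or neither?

stalemate

Black to move; black king on h8.
In check: no.
King squares — g7: attacked by Rg6; h7: attacked by Nf8; g8: attacked by Rg6.
Legal moves for Black: none.
Not in check and no legal moves → stalemate.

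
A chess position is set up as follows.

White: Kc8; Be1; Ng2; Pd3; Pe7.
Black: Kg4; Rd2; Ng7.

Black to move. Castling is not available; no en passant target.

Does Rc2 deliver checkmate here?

no

After Rc2: white king on c8; in check: yes, from the black rook on c2.
White has 5 legal replies: Kd8, Kb8, Kd7, Kb7, Bc3.
In check but a legal move exists → not checkmate.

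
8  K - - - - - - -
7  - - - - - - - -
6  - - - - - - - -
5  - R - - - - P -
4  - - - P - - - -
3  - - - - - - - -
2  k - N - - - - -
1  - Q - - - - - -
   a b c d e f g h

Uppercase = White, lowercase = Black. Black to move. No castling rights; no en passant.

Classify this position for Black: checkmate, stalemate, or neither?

Black to move; black king on a2.
In check: yes, from the white queen on b1.
King squares — a1: attacked by Qb1; b1: attacked by Rb5; b2: attacked by Qb1; a3: attacked by Nc2; b3: attacked by Qb1.
Legal moves for Black: none.
In check with no legal moves → checkmate.

checkmate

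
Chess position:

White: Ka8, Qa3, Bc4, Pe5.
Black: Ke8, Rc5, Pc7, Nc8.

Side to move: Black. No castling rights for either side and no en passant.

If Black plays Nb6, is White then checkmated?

After Nb6: white king on a8; in check: yes, from the black knight on b6.
White has 3 legal replies: Kb8, Kb7, Ka7.
In check but a legal move exists → not checkmate.

no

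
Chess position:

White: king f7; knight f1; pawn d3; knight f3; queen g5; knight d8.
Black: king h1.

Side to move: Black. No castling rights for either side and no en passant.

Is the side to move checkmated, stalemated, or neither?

stalemate

Black to move; black king on h1.
In check: no.
King squares — g1: attacked by Nf3; g2: attacked by Qg5; h2: attacked by Nf1.
Legal moves for Black: none.
Not in check and no legal moves → stalemate.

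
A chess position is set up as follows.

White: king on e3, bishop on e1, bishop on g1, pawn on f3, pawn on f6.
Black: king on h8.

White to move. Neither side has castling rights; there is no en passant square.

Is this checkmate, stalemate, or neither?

White to move; white king on e3.
In check: no.
Legal moves for White: Kf4, Ke4, Kd4, Kd3, Kf2, Ke2, Kd2, Bh2, Bgf2, Ba5, Bh4, Bb4, Bg3, Bc3, Bef2, Bd2, f7, f4.
White has 18 legal moves and is not in check → neither.

neither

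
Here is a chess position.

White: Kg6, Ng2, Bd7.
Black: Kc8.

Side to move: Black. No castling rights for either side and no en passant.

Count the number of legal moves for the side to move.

Black to move; king on c8.
In check: yes, from the white bishop on d7.
Legal moves: Kd8, Kb8, Kxd7, Kc7, Kb7.
Count: 5.

5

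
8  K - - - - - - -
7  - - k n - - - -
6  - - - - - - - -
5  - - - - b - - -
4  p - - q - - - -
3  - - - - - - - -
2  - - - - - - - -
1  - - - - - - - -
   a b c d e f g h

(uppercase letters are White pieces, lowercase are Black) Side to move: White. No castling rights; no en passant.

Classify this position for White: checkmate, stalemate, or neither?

stalemate

White to move; white king on a8.
In check: no.
King squares — a7: attacked by Qd4; b7: attacked by Kc7; b8: attacked by Kc7.
Legal moves for White: none.
Not in check and no legal moves → stalemate.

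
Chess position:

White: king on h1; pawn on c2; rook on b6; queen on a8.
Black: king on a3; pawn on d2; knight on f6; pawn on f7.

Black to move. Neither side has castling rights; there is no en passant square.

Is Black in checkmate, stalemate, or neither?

checkmate

Black to move; black king on a3.
In check: yes, from the white queen on a8.
King squares — a2: attacked by Qa8; b2: attacked by Rb6; b3: attacked by Pc2; a4: attacked by Qa8; b4: attacked by Rb6.
Legal moves for Black: none.
In check with no legal moves → checkmate.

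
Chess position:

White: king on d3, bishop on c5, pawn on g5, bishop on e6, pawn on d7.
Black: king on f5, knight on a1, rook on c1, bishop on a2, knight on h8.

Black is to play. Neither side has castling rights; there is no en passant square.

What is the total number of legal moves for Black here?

6

Black to move; king on f5.
In check: yes, from the white bishop on e6.
Legal moves: Kg6, Kxe6, Kxg5, Ke5, Kf4, Bxe6.
Count: 6.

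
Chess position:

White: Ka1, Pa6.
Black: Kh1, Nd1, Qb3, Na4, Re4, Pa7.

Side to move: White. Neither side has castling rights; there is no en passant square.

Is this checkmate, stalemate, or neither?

White to move; white king on a1.
In check: no.
King squares — b1: attacked by Qb3; a2: attacked by Qb3; b2: attacked by Nd1.
Legal moves for White: none.
Not in check and no legal moves → stalemate.

stalemate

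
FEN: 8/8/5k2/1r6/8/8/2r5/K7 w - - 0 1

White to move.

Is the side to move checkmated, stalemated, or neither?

White to move; white king on a1.
In check: no.
King squares — b1: attacked by Rb5; a2: attacked by Rc2; b2: attacked by Rc2.
Legal moves for White: none.
Not in check and no legal moves → stalemate.

stalemate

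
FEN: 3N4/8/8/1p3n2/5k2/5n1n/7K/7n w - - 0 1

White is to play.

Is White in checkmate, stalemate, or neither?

neither

White to move; white king on h2.
In check: yes, from the black knight on f3.
King squares — g1: attacked by Nf3; h1: available; g2: available; g3: attacked by Nh1; h3: available.
Legal moves for White: Kxh3, Kg2, Kxh1.
White is in check but has 3 legal moves → neither.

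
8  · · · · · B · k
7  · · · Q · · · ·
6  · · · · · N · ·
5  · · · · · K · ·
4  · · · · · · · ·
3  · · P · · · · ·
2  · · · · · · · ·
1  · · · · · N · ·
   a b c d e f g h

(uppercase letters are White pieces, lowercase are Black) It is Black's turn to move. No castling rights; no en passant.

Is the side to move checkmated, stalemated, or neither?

stalemate

Black to move; black king on h8.
In check: no.
King squares — g7: attacked by Qd7; h7: attacked by Nf6; g8: attacked by Nf6.
Legal moves for Black: none.
Not in check and no legal moves → stalemate.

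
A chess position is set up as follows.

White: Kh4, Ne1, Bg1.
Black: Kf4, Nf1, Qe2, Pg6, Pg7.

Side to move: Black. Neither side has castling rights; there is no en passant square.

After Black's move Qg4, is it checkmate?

After Qg4: white king on h4; in check: yes, from the black queen on g4.
King squares — g3: attacked by Nf1; h3: attacked by Qg4; g4: attacked by Kf4; g5: attacked by Kf4; h5: attacked by Qg4.
White has no legal moves → checkmate.

yes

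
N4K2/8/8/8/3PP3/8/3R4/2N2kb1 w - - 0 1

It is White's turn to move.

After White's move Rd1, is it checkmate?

no

After Rd1: black king on f1; in check: yes, from the white rook on d1.
Black has 2 legal replies: Kg2, Kf2.
In check but a legal move exists → not checkmate.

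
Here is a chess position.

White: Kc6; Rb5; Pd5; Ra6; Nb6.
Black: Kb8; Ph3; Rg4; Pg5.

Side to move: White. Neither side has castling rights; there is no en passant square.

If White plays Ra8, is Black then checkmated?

After Ra8: black king on b8; in check: yes, from the white rook on a8.
King squares — a7: attacked by Ra8; b7: attacked by Kc6; c7: attacked by Kc6; a8: attacked by Nb6; c8: attacked by Nb6.
Black has no legal moves → checkmate.

yes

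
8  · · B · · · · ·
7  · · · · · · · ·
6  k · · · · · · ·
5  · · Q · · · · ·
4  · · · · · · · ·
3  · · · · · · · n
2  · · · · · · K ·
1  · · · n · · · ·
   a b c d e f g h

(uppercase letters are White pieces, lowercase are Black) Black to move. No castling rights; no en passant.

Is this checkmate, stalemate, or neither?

Black to move; black king on a6.
In check: yes, from the white bishop on c8.
King squares — a5: attacked by Qc5; b5: attacked by Qc5; b6: attacked by Qc5; a7: attacked by Qc5; b7: attacked by Bc8.
Legal moves for Black: none.
In check with no legal moves → checkmate.

checkmate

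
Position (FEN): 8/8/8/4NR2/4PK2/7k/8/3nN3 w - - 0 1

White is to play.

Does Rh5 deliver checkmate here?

After Rh5: black king on h3; in check: yes, from the white rook on h5.
King squares — g2: attacked by Ne1; h2: attacked by Rh5; g3: attacked by Kf4; g4: attacked by Kf4; h4: attacked by Rh5.
Black has no legal moves → checkmate.

yes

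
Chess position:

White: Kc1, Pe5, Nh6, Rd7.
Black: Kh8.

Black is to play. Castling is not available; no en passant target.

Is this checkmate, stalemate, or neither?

Black to move; black king on h8.
In check: no.
King squares — g7: attacked by Rd7; h7: attacked by Rd7; g8: attacked by Nh6.
Legal moves for Black: none.
Not in check and no legal moves → stalemate.

stalemate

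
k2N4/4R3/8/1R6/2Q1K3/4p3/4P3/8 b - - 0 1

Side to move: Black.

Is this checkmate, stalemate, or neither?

stalemate

Black to move; black king on a8.
In check: no.
King squares — a7: attacked by Re7; b7: attacked by Rb5; b8: attacked by Rb5.
Legal moves for Black: none.
Not in check and no legal moves → stalemate.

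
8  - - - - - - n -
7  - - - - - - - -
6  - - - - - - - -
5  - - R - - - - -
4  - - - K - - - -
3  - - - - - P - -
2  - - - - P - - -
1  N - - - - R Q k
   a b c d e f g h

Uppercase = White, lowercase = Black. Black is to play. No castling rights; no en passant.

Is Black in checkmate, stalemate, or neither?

Black to move; black king on h1.
In check: yes, from the white queen on g1.
King squares — g1: attacked by Rf1; g2: attacked by Qg1; h2: attacked by Qg1.
Legal moves for Black: none.
In check with no legal moves → checkmate.

checkmate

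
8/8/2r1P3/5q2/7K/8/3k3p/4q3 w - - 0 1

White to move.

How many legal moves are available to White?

0

White to move; king on h4.
In check: yes, from the black queen on e1.
Legal moves: none.
Count: 0.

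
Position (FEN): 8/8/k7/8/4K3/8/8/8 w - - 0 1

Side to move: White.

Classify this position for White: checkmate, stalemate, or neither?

neither

White to move; white king on e4.
In check: no.
Legal moves for White: Kf5, Ke5, Kd5, Kf4, Kd4, Kf3, Ke3, Kd3.
White has 8 legal moves and is not in check → neither.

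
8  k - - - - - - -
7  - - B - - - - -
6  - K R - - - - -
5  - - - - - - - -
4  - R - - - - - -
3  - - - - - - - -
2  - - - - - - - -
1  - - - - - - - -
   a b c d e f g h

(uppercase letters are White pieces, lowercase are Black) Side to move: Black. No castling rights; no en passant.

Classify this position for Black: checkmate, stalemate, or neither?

Black to move; black king on a8.
In check: no.
King squares — a7: attacked by Kb6; b7: attacked by Kb6; b8: attacked by Bc7.
Legal moves for Black: none.
Not in check and no legal moves → stalemate.

stalemate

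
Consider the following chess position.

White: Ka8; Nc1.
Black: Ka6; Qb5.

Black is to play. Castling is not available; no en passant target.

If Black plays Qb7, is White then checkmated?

After Qb7: white king on a8; in check: yes, from the black queen on b7.
King squares — a7: attacked by Ka6; b7: attacked by Ka6; b8: attacked by Qb7.
White has no legal moves → checkmate.

yes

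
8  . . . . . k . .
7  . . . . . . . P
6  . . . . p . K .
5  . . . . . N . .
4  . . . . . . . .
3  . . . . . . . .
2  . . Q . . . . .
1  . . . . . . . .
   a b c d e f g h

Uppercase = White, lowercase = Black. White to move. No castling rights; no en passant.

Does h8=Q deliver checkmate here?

After h8=Q: black king on f8; in check: yes, from the white queen on h8.
King squares — e7: attacked by Nf5; f7: attacked by Kg6; g7: attacked by Nf5; e8: attacked by Qh8; g8: attacked by Qh8.
Black has no legal moves → checkmate.

yes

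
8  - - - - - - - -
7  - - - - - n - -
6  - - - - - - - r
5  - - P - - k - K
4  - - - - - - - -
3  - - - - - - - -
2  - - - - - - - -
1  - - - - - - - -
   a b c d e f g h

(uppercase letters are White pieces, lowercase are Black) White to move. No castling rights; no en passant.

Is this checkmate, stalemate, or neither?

checkmate

White to move; white king on h5.
In check: yes, from the black rook on h6.
King squares — g4: attacked by Kf5; h4: attacked by Rh6; g5: attacked by Kf5; g6: attacked by Kf5; h6: attacked by Nf7.
Legal moves for White: none.
In check with no legal moves → checkmate.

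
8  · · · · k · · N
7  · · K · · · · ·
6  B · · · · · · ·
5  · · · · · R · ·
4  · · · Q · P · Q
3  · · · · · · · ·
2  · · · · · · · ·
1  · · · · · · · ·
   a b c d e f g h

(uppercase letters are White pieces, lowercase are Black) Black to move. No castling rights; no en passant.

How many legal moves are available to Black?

0

Black to move; king on e8.
In check: no.
Legal moves: none.
Count: 0.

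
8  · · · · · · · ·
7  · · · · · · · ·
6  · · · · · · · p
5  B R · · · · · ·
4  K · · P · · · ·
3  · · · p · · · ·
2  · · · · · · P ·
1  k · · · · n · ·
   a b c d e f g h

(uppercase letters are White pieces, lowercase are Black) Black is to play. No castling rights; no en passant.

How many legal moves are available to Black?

7

Black to move; king on a1.
In check: no.
Legal moves: Ng3, Ne3, Nh2, Nd2, Ka2, h5, d2.
Count: 7.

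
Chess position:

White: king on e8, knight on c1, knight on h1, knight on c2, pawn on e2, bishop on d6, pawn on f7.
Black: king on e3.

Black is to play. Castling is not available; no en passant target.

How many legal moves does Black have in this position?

Black to move; king on e3.
In check: yes, from the white knight on c2.
Legal moves: Ke4, Kd2.
Count: 2.

2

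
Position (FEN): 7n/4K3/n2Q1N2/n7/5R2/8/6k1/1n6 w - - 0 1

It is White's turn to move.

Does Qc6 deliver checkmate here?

After Qc6: black king on g2; in check: yes, from the white queen on c6.
Black has 5 legal replies: Kh3, Kg3, Kh2, Kg1, Nxc6+.
In check but a legal move exists → not checkmate.

no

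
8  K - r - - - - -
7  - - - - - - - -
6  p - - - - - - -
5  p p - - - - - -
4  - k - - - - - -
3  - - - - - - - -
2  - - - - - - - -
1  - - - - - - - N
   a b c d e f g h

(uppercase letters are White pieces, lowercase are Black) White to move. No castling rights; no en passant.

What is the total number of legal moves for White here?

2

White to move; king on a8.
In check: yes, from the black rook on c8.
Legal moves: Kb7, Ka7.
Count: 2.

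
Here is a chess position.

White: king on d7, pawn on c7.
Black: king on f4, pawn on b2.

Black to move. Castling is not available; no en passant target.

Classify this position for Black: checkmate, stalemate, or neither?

Black to move; black king on f4.
In check: no.
Legal moves for Black: Kg5, Kf5, Ke5, Kg4, Ke4, Kg3, Kf3, Ke3, b1=Q, b1=R, b1=B, b1=N.
Black has 12 legal moves and is not in check → neither.

neither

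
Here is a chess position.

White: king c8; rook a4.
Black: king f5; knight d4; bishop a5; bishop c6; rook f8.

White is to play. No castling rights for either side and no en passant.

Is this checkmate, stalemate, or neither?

White to move; white king on c8.
In check: yes, from the black rook on f8.
King squares — b7: attacked by Bc6; c7: attacked by Ba5; d7: attacked by Bc6; b8: attacked by Rf8; d8: attacked by Ba5.
Legal moves for White: none.
In check with no legal moves → checkmate.

checkmate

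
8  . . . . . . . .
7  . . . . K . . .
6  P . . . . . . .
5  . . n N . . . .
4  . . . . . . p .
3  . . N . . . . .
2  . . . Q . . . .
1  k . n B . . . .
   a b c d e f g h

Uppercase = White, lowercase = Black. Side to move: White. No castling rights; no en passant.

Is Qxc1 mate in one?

After Qxc1: black king on a1; in check: yes, from the white queen on c1.
King squares — b1: attacked by Qc1; a2: attacked by Nc3; b2: attacked by Qc1.
Black has no legal moves → checkmate.

yes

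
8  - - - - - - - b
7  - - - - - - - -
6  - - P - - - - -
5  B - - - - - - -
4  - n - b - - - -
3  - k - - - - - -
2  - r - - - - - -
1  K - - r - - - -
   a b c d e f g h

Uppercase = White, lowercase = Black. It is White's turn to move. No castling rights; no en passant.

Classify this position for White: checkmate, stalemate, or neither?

checkmate

White to move; white king on a1.
In check: yes, from the black rook on d1.
King squares — b1: attacked by Rd1; a2: attacked by Rb2; b2: attacked by Kb3.
Legal moves for White: none.
In check with no legal moves → checkmate.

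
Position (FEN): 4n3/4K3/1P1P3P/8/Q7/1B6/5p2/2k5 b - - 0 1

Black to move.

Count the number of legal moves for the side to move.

Black to move; king on c1.
In check: no.
Legal moves: Ng7, Nc7, Nf6, Nxd6, Kd2, Kb2, Kb1, f1=Q, f1=R, f1=B, f1=N.
Count: 11.

11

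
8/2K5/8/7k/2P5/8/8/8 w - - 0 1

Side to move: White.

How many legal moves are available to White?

9

White to move; king on c7.
In check: no.
Legal moves: Kd8, Kc8, Kb8, Kd7, Kb7, Kd6, Kc6, Kb6, c5.
Count: 9.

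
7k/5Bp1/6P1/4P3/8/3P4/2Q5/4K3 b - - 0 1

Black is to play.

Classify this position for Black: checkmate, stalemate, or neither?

Black to move; black king on h8.
In check: no.
King squares — g7: own pawn; h7: attacked by Pg6; g8: attacked by Bf7.
Legal moves for Black: none.
Not in check and no legal moves → stalemate.

stalemate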